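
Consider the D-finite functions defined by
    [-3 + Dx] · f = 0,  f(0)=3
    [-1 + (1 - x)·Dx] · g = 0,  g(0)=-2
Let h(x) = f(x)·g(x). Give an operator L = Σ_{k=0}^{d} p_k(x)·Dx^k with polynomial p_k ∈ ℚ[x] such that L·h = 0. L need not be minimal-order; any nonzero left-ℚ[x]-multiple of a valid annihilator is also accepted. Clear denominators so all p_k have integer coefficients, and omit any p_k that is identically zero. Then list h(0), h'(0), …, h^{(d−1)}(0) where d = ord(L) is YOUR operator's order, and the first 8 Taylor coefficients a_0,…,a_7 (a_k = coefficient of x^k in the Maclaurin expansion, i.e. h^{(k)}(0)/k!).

f: a_k = 3, 9, 27/2, 27/2, 81/8, 243/40, 243/80, 729/560, …
g: a_k = -2, -2, -2, -2, -2, -2, -2, -2, …
f·g: L₀ = L_f ⊗_s L_g, ord ≤ 1·1.
L = (4 - 3·x) + (-1 + x)·Dx  (order 1).
h: a_k = -6, -24, -51, -78, -393/4, -552/5, -4659/40, -16671/140, …
ICs: h(0) = -6.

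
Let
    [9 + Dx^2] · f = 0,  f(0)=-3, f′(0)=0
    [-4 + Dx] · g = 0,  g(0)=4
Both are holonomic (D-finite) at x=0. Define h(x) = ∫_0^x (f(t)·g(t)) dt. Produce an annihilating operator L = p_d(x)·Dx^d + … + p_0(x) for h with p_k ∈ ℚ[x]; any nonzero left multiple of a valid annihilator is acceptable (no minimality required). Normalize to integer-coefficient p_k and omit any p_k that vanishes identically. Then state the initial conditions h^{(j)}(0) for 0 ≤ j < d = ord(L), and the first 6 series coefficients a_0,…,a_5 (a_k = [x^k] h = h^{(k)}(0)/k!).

L = 25·Dx - 8·Dx^2 + Dx^3  (order 3).
h: a_k = 0, -12, -24, -14, 22, 527/10, …
ICs: h(0) = 0, h′(0) = -12, h′′(0) = -48.

f: a_k = -3, 0, 27/2, 0, -81/8, 0, …
g: a_k = 4, 16, 32, 128/3, 128/3, 512/15, …
h₀=f·g: eliminate ⇒ L₀, order ≤ 2·1.
Integrate: L := L₀·Dx.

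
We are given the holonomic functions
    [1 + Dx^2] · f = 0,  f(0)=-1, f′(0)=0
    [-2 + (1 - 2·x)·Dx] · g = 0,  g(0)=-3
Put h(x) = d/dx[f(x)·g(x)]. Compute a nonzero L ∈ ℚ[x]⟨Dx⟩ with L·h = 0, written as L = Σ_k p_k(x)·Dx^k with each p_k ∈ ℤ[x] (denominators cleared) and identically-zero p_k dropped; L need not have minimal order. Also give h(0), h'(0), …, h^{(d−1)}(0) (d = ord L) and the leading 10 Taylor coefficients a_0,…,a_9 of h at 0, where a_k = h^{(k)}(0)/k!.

L = (-7 - 4·x + 4·x^2) + (-4 + 8·x)·Dx + (1 - 4·x + 4·x^2)·Dx^2  (order 2).
h: a_k = 6, 21, 63, 337/2, 1685/4, 40439/40, 283073/120, 9058337/1680, 27175011/2240, 3261001319/120960, …
ICs: h(0) = 6, h′(0) = 21.

f: a_k = -1, 0, 1/2, 0, -1/24, 0, 1/720, 0, -1/40320, 0, …
g: a_k = -3, -6, -12, -24, -48, -96, -192, -384, -768, -1536, …
h₀=f·g: eliminate ⇒ L₀, order ≤ 2·1.
h₀' ⇒ L via d/dx closure of L₀.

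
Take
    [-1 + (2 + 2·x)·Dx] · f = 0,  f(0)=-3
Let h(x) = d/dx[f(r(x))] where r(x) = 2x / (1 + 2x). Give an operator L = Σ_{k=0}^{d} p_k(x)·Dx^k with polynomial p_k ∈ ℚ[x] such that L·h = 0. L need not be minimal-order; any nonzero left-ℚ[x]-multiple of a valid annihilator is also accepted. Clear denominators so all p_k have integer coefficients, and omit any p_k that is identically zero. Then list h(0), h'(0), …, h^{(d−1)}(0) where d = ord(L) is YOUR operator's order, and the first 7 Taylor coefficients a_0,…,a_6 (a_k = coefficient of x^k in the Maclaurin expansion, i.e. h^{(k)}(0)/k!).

L = (-5 - 16·x) + (-1 - 6·x - 8·x^2)·Dx  (order 1).
h: a_k = -3, 15, -117/2, 423/2, -5985/8, 21177/8, -151305/16, …
ICs: h(0) = -3.

f: a_k = -3, -3/2, 3/8, -3/16, 15/128, -21/256, 63/1024, …
Change of var in L_f (x↦r) gives L₀.
h=h₀': d/dx-closure on L₀ ⇒ L.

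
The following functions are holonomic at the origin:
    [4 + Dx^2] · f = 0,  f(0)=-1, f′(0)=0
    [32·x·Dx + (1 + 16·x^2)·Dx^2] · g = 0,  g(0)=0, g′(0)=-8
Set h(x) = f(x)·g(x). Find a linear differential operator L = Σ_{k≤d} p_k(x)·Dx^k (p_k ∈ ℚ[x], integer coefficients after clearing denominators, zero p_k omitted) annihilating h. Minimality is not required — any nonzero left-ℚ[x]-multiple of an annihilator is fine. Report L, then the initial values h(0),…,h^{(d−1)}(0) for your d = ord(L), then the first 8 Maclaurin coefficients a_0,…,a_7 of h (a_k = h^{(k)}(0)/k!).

L = (1360 + 60416·x^2 + 106496·x^4 + 262144·x^6 + 1048576·x^8) + (2304·x + 45056·x^3 + 196608·x^5 + 1048576·x^7)·Dx + (360 + 15872·x^2 + 36864·x^4 + 131072·x^6 + 524288·x^8)·Dx^2 + (576·x + 11264·x^3 + 49152·x^5 + 262144·x^7)·Dx^3 + (5 + 192·x^2 + 2560·x^4 + 16384·x^6 + 65536·x^8)·Dx^4  (order 4).
h: a_k = 0, 8, 0, -176/3, 0, 7504/15, 0, -1741792/315, …
ICs: h(0) = 0, h′(0) = 8, h′′(0) = 0, h′′′(0) = -352.

f: a_k = -1, 0, 2, 0, -2/3, 0, 4/45, 0, …
g: a_k = 0, -8, 0, 128/3, 0, -2048/5, 0, 32768/7, …
Product ⇒ symmetric product L₀, ord ≤ 4.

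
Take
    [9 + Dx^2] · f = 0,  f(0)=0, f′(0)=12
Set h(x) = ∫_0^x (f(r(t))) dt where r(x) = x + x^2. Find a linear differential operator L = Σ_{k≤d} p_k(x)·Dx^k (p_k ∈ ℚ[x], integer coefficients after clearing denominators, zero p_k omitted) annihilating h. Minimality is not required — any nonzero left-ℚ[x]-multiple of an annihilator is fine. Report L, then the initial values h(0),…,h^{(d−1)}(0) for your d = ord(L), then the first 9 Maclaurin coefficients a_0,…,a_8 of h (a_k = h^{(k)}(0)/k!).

f: a_k = 0, 12, 0, -18, 0, 81/10, 0, -243/140, 0, …
Substitute x→r, Dx→(1/r')Dx; clear ⇒ L₀.
h=∫₀ˣh₀: take L = L₀·Dx.
L = (9 + 54·x + 108·x^2 + 72·x^3)·Dx - 2·Dx^2 + (1 + 2·x)·Dx^3  (order 3).
h: a_k = 0, 0, 6, 4, -9/2, -54/5, -153/20, 45/14, 11097/1120, …
ICs: h(0) = 0, h′(0) = 0, h′′(0) = 12.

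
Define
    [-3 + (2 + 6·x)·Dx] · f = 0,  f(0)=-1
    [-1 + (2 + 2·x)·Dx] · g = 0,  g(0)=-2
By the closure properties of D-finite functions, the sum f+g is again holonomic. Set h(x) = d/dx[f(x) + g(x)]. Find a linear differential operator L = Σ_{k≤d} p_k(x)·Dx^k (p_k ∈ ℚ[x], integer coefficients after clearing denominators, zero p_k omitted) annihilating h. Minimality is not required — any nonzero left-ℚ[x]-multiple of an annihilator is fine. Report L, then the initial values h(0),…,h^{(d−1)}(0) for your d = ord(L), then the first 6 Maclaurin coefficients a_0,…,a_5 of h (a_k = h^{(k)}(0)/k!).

f: a_k = -1, -3/2, 9/8, -27/16, 405/128, -1701/256, …
g: a_k = -2, -1, 1/4, -1/8, 5/64, -7/128, …
f+g: L₀ = lclm(L_f,L_g), ord ≤ 1+1.
Derive L from L₀ (diff closure).
L = -9 + (-24 - 36·x)·Dx + (-4 - 16·x - 12·x^2)·Dx^2  (order 2).
h: a_k = -5/2, 11/4, -87/16, 415/32, -8575/256, 46053/512, …
ICs: h(0) = -5/2, h′(0) = 11/4.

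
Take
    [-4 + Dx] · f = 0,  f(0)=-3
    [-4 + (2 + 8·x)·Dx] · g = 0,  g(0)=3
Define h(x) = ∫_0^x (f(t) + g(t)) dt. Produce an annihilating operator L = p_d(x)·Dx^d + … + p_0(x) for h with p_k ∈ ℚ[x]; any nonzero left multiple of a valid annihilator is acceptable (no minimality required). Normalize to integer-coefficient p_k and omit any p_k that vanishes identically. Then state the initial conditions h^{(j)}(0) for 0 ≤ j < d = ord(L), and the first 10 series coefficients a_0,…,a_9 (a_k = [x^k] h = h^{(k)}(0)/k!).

L = (24 + 64·x)·Dx + (-10 - 64·x - 128·x^2)·Dx^2 + (1 + 12·x + 32·x^2)·Dx^3  (order 3).
h: a_k = 0, 0, -3, -10, -5, -62/5, 146/15, -4036/105, 10267/105, -270782/945, …
ICs: h(0) = 0, h′(0) = 0, h′′(0) = -6.

f: a_k = -3, -12, -24, -32, -32, -128/5, -256/15, -1024/105, -512/105, -2048/945, …
g: a_k = 3, 6, -6, 12, -30, 84, -252, 792, -2574, 8580, …
Weyl lclm of L_f,L_g ⇒ L₀ (ord ≤ 2).
h=∫₀ˣh₀: take L = L₀·Dx.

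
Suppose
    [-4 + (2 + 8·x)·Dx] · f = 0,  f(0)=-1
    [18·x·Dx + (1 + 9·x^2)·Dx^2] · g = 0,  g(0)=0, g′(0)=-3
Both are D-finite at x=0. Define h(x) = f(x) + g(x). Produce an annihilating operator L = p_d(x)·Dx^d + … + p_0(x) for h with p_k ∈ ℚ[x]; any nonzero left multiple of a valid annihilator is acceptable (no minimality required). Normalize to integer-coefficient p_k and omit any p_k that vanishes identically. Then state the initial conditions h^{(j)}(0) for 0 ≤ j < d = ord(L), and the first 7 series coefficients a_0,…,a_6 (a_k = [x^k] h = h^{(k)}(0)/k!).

L = (-18 - 180·x + 486·x^2 + 972·x^3)·Dx + (-15 - 72·x - 9·x^2 + 1944·x^3 + 3402·x^4)·Dx^2 + (-1 + 5·x + 54·x^2 + 153·x^3 + 567·x^4 + 972·x^5)·Dx^3  (order 3).
h: a_k = -1, -5, 2, 5, 10, -383/5, 84, …
ICs: h(0) = -1, h′(0) = -5, h′′(0) = 4.

f: a_k = -1, -2, 2, -4, 10, -28, 84, …
g: a_k = 0, -3, 0, 9, 0, -243/5, 0, …
L₀ := lclm(L_f,L_g); ord L₀ ≤ 1+2.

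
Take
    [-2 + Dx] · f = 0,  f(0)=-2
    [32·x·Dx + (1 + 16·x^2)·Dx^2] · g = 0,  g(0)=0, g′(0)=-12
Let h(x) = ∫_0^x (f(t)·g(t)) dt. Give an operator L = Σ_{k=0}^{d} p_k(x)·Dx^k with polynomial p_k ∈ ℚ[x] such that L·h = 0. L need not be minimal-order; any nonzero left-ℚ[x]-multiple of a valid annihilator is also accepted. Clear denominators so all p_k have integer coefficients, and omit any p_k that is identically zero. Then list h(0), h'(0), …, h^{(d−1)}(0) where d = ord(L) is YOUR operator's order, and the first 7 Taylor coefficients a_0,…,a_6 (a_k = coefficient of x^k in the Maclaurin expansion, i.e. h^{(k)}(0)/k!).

f: a_k = -2, -4, -4, -8/3, -4/3, -8/15, -8/45, …
g: a_k = 0, -12, 0, 64, 0, -3072/5, 0, …
L₀ := L_f ⊗_s L_g (sym. prod.), ord ≤ 2.
h=∫₀ˣh₀: take L = L₀·Dx.
L = (4 - 64·x + 64·x^2)·Dx + (-4 + 32·x - 64·x^2)·Dx^2 + (1 + 16·x^2)·Dx^3  (order 3).
h: a_k = 0, 0, 12, 16, -20, -224/5, 824/5, …
ICs: h(0) = 0, h′(0) = 0, h′′(0) = 24.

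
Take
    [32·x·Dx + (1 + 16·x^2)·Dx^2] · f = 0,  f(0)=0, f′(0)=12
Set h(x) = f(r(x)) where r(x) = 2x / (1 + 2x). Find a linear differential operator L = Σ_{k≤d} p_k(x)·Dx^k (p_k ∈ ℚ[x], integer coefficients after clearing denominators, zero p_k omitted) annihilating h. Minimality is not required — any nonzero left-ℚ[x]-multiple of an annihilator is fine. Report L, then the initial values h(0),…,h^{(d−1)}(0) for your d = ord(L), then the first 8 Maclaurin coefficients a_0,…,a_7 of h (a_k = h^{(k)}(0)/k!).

f: a_k = 0, 12, 0, -64, 0, 3072/5, 0, -49152/7, …
Substitute x→r, Dx→(1/r')Dx; clear ⇒ L₀.
L = (4 + 136·x)·Dx + (1 + 4·x + 68·x^2)·Dx^2  (order 2).
h: a_k = 0, 24, -48, -416, 2880, 38784/5, -156416, 1116672/7, …
ICs: h(0) = 0, h′(0) = 24.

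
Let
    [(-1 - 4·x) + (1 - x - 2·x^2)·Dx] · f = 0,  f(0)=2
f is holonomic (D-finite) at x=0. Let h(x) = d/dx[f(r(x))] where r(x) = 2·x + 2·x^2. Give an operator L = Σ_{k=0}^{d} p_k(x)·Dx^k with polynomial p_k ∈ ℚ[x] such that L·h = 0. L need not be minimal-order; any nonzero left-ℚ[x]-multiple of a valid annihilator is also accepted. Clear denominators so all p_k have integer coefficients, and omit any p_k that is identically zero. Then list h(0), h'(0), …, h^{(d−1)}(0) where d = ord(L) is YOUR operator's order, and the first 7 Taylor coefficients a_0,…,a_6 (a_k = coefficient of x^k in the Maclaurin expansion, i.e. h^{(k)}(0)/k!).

f: a_k = 2, 2, 6, 10, 22, 42, 86, …
h₀=f(r): pull back L_f along r ⇒ L₀.
Differentiate: ansatz ord ≤ ord L₀ ⇒ L.
L = (14 + 108·x + 444·x^2 + 1312·x^3 + 2256·x^4 + 1920·x^5 + 640·x^6) + (-1 - 8·x + 6·x^2 + 148·x^3 + 440·x^4 + 624·x^5 + 448·x^6 + 128·x^7)·Dx  (order 1).
h: a_k = 4, 56, 384, 2464, 14960, 86496, 487424, …
ICs: h(0) = 4.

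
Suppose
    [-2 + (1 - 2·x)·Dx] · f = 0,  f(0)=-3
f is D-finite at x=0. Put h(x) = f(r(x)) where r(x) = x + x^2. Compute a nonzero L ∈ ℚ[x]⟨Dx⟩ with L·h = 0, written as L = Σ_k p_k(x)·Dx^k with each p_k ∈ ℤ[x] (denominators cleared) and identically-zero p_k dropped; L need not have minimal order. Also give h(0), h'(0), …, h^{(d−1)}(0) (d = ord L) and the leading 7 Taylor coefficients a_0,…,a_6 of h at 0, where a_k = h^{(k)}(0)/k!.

L = (2 + 4·x) + (-1 + 2·x + 2·x^2)·Dx  (order 1).
h: a_k = -3, -6, -18, -48, -132, -360, -984, …
ICs: h(0) = -3.

f: a_k = -3, -6, -12, -24, -48, -96, -192, …
h₀=f(r): pull back L_f along r ⇒ L₀.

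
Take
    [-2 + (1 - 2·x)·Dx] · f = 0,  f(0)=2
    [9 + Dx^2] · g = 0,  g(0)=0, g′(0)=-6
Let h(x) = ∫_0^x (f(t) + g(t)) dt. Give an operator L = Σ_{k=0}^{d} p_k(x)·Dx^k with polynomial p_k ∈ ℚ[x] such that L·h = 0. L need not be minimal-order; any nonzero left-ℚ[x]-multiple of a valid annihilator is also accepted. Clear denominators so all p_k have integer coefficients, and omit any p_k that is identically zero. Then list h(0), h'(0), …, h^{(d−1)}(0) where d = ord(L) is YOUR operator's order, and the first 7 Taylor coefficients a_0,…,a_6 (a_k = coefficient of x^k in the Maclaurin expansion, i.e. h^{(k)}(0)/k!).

L = (594 - 648·x + 648·x^2)·Dx + (-153 + 630·x - 972·x^2 + 648·x^3)·Dx^2 + (66 - 72·x + 72·x^2)·Dx^3 + (-17 + 70·x - 108·x^2 + 72·x^3)·Dx^4  (order 4).
h: a_k = 0, 2, -1, 8/3, 25/4, 32/5, 1199/120, …
ICs: h(0) = 0, h′(0) = 2, h′′(0) = -2, h′′′(0) = 16.

f: a_k = 2, 4, 8, 16, 32, 64, 128, …
g: a_k = 0, -6, 0, 9, 0, -81/20, 0, …
h₀=f+g: left-lcm gives L₀, ord ≤ 3.
∫: right-multiply L₀ by Dx.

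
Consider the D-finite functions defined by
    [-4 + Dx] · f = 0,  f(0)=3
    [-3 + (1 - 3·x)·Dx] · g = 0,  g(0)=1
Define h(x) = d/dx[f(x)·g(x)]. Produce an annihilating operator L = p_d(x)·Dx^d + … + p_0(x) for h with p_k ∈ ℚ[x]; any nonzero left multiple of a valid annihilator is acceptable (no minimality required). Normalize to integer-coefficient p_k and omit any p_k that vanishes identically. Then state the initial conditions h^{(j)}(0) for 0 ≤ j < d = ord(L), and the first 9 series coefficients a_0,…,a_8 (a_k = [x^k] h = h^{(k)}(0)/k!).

L = (58 - 168·x + 144·x^2) + (-7 + 33·x - 36·x^2)·Dx  (order 1).
h: a_k = 21, 174, 879, 3644, 13793, 248786/5, 2613277/15, 8960392/15, 211691309/105, …
ICs: h(0) = 21.

f: a_k = 3, 12, 24, 32, 32, 128/5, 256/15, 1024/105, 512/105, …
g: a_k = 1, 3, 9, 27, 81, 243, 729, 2187, 6561, …
Sym-product of L_f,L_g gives L₀ (≤ ord 1).
h₀' ⇒ L via d/dx closure of L₀.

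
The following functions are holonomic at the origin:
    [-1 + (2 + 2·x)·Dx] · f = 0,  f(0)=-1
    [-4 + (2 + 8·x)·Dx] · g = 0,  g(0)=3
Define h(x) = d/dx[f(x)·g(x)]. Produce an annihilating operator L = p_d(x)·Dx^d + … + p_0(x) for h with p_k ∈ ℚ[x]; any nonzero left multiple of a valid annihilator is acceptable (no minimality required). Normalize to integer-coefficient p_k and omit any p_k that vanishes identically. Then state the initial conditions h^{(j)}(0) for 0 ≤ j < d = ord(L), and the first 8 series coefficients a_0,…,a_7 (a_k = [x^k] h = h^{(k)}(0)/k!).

L = -9 + (-10 - 66·x - 120·x^2 - 64·x^3)·Dx  (order 1).
h: a_k = -15/2, 27/4, -405/16, 2943/32, -85725/256, 630261/512, -9360225/2048, 70109415/4096, …
ICs: h(0) = -15/2.

f: a_k = -1, -1/2, 1/8, -1/16, 5/128, -7/256, 21/1024, -33/2048, …
g: a_k = 3, 6, -6, 12, -30, 84, -252, 792, …
Sym-product of L_f,L_g gives L₀ (≤ ord 1).
h=h₀': d/dx-closure on L₀ ⇒ L.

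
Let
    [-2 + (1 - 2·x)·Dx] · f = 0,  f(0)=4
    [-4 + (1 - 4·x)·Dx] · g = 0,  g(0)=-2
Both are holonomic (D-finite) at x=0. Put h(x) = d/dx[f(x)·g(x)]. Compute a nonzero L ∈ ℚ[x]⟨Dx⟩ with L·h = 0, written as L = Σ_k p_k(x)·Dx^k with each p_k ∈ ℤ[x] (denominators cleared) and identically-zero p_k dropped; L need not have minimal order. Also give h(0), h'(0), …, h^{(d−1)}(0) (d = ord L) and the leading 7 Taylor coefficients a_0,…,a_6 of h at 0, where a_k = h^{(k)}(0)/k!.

L = (28 - 144·x + 192·x^2) + (-3 + 26·x - 72·x^2 + 64·x^3)·Dx  (order 1).
h: a_k = -48, -448, -2880, -15872, -80640, -390144, -1827840, …
ICs: h(0) = -48.

f: a_k = 4, 8, 16, 32, 64, 128, 256, …
g: a_k = -2, -8, -32, -128, -512, -2048, -8192, …
L₀ := L_f ⊗_s L_g (sym. prod.), ord ≤ 1.
h=h₀': d/dx-closure on L₀ ⇒ L.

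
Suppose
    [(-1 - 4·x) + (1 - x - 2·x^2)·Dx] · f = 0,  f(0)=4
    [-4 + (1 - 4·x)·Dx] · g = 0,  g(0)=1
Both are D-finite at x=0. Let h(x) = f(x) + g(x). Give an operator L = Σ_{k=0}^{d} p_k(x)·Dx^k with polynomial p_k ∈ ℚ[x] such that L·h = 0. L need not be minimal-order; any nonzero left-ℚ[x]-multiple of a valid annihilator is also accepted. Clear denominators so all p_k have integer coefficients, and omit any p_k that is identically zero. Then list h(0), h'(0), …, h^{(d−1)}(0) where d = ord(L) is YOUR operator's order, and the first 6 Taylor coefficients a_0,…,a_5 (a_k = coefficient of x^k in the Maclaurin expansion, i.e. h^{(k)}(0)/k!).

L = (-8 - 144·x + 96·x^2 - 128·x^3) + (26 - 28·x - 120·x^2 + 128·x^3 - 256·x^4)·Dx + (-3 + 19·x - 34·x^2 + 24·x^3 + 16·x^4 - 64·x^5)·Dx^2  (order 2).
h: a_k = 5, 8, 28, 84, 300, 1108, …
ICs: h(0) = 5, h′(0) = 8.

f: a_k = 4, 4, 12, 20, 44, 84, …
g: a_k = 1, 4, 16, 64, 256, 1024, …
Sum ⇒ L₀ = lclm(L_f,L_g) in ℚ(x)⟨Dx⟩.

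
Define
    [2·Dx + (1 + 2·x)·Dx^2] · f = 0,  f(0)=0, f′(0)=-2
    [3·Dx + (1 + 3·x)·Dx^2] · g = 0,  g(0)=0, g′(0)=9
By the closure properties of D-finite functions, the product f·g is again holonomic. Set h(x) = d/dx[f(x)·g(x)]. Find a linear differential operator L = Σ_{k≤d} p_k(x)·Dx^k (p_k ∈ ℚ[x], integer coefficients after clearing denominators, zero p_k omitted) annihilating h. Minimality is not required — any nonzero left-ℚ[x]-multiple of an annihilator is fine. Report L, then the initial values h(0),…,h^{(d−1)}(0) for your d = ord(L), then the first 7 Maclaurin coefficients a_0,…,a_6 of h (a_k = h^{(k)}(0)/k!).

f: a_k = 0, -2, 2, -8/3, 4, -32/5, 32/3, …
g: a_k = 0, 9, -27/2, 27, -243/4, 729/5, -729/2, …
Product ⇒ symmetric product L₀, ord ≤ 4.
h₀' ⇒ L via d/dx closure of L₀.
L = (156 + 720·x + 864·x^2) + (310 + 2244·x + 5400·x^2 + 4320·x^3)·Dx + (88 + 860·x + 3132·x^2 + 5040·x^3 + 3024·x^4)·Dx^2 + (5 + 62·x + 305·x^2 + 744·x^3 + 900·x^4 + 432·x^5)·Dx^3  (order 3).
h: a_k = 0, -36, 135, -420, 2475/2, -17901/5, 10311, …
ICs: h(0) = 0, h′(0) = -36, h′′(0) = 270.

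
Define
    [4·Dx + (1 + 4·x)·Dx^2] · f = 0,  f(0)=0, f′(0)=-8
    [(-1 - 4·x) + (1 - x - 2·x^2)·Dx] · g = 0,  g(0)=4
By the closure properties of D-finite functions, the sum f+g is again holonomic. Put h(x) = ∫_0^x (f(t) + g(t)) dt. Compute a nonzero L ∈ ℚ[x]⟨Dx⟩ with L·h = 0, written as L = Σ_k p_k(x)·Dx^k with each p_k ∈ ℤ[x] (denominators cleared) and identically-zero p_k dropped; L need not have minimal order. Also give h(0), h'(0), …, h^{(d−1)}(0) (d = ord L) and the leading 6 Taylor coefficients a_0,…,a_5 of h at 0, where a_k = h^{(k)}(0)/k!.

L = (-156 - 624·x - 1440·x^2 - 768·x^3 - 768·x^4)·Dx^2 + (1 - 160·x - 1064·x^2 - 1952·x^3 - 1600·x^4 - 1280·x^5)·Dx^3 + (5 + 39·x + 66·x^2 - 80·x^3 - 240·x^4 - 384·x^5 - 256·x^6)·Dx^4  (order 4).
h: a_k = 0, 4, -2, 28/3, -17/3, 172/5, …
ICs: h(0) = 0, h′(0) = 4, h′′(0) = -4, h′′′(0) = 56.

f: a_k = 0, -8, 16, -128/3, 128, -2048/5, …
g: a_k = 4, 4, 12, 20, 44, 84, …
f+g: L₀ = lclm(L_f,L_g), ord ≤ 2+1.
h=∫₀ˣh₀: take L = L₀·Dx.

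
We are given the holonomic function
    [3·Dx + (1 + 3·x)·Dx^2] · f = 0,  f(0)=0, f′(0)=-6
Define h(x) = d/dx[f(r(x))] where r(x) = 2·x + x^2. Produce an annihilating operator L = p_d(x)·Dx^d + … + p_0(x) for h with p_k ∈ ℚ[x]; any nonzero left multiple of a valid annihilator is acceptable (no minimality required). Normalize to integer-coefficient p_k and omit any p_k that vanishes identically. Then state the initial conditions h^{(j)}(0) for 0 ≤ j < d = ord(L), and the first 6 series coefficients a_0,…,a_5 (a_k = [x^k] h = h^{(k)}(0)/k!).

L = (5 + 6·x + 3·x^2) + (1 + 7·x + 9·x^2 + 3·x^3)·Dx  (order 1).
h: a_k = -12, 60, -324, 1764, -9612, 52380, …
ICs: h(0) = -12.

f: a_k = 0, -6, 9, -18, 81/2, -486/5, …
L₀ from L_f via x↦r, Dx↦r'^{-1}Dx.
h=h₀': d/dx-closure on L₀ ⇒ L.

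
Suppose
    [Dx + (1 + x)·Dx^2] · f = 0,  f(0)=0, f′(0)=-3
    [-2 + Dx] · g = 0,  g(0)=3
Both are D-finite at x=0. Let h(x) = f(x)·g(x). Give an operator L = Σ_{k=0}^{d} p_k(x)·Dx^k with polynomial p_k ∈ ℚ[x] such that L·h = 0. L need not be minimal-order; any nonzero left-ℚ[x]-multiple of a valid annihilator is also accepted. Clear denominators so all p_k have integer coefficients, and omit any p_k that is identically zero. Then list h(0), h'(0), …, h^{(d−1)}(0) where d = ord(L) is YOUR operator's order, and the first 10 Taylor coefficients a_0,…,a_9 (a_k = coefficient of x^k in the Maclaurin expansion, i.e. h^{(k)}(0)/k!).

L = (2 + 4·x) + (-3 - 4·x)·Dx + (1 + x)·Dx^2  (order 2).
h: a_k = 0, -9, -27/2, -12, -27/4, -33/10, -1, -17/35, 1/40, -11/84, …
ICs: h(0) = 0, h′(0) = -9.

f: a_k = 0, -3, 3/2, -1, 3/4, -3/5, 1/2, -3/7, 3/8, -1/3, …
g: a_k = 3, 6, 6, 4, 2, 4/5, 4/15, 8/105, 2/105, 4/945, …
h₀=f·g: eliminate ⇒ L₀, order ≤ 2·1.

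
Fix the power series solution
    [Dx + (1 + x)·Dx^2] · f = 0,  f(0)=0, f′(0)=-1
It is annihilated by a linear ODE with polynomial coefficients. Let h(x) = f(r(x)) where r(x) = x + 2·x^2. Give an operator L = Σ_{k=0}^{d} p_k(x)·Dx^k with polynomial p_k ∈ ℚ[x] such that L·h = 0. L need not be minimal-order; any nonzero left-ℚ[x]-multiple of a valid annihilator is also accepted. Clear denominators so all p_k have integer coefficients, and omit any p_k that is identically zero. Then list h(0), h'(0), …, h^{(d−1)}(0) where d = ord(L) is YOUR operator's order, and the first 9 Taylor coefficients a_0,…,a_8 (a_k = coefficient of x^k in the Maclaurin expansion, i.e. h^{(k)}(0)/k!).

f: a_k = 0, -1, 1/2, -1/3, 1/4, -1/5, 1/6, -1/7, 1/8, …
Substitute x→r, Dx→(1/r')Dx; clear ⇒ L₀.
L = (-3 + 4·x + 8·x^2)·Dx + (1 + 5·x + 6·x^2 + 8·x^3)·Dx^2  (order 2).
h: a_k = 0, -1, -3/2, 5/3, 1/4, -11/5, 3/2, 13/7, -31/8, …
ICs: h(0) = 0, h′(0) = -1.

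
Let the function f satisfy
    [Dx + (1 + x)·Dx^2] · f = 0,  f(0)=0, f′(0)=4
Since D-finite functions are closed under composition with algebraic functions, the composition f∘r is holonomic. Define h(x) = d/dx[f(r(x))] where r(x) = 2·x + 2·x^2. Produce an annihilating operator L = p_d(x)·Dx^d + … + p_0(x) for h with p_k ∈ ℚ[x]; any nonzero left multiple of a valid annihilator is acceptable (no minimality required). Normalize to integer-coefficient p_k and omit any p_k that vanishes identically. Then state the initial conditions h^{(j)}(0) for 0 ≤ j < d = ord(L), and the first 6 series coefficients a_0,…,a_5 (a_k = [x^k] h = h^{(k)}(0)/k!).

f: a_k = 0, 4, -2, 4/3, -1, 4/5, …
Change of var in L_f (x↦r) gives L₀.
Derive L from L₀ (diff closure).
L = (4·x + 4·x^2) + (1 + 4·x + 6·x^2 + 4·x^3)·Dx  (order 1).
h: a_k = 8, 0, -16, 32, -32, 0, …
ICs: h(0) = 8.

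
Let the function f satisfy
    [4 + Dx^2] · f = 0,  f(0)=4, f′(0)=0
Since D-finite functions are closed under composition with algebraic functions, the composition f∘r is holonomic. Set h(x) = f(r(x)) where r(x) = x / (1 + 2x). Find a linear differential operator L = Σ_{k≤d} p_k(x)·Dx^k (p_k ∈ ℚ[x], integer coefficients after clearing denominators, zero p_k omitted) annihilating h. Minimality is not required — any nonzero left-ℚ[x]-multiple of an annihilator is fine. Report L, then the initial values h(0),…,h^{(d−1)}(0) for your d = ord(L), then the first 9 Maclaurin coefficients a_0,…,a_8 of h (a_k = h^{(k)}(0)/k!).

L = 4 + (4 + 24·x + 48·x^2 + 32·x^3)·Dx + (1 + 8·x + 24·x^2 + 32·x^3 + 16·x^4)·Dx^2  (order 2).
h: a_k = 4, 0, -8, 32, -280/3, 704/3, -24016/45, 5568/5, -133592/63, …
ICs: h(0) = 4, h′(0) = 0.

f: a_k = 4, 0, -8, 0, 8/3, 0, -16/45, 0, 8/315, …
f∘r: x↦r, Dx↦Dx/r' in L_f ⇒ L₀.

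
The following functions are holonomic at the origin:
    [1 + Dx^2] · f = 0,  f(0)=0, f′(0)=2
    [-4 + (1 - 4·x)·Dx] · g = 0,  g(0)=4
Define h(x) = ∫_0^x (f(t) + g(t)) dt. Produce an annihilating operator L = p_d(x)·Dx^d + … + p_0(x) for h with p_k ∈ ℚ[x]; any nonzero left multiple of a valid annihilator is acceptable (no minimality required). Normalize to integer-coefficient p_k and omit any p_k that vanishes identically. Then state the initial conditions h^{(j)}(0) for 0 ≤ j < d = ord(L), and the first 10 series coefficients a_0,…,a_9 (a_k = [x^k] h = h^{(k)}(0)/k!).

L = (-388 + 32·x - 64·x^2)·Dx + (33 - 140·x + 48·x^2 - 64·x^3)·Dx^2 + (-388 + 32·x - 64·x^2)·Dx^3 + (33 - 140·x + 48·x^2 - 64·x^3)·Dx^4  (order 4).
h: a_k = 0, 4, 9, 64/3, 767/12, 1024/5, 245761/360, 16384/7, 165150719/20160, 262144/9, …
ICs: h(0) = 0, h′(0) = 4, h′′(0) = 18, h′′′(0) = 128.

f: a_k = 0, 2, 0, -1/3, 0, 1/60, 0, -1/2520, 0, 1/181440, …
g: a_k = 4, 16, 64, 256, 1024, 4096, 16384, 65536, 262144, 1048576, …
Sum ⇒ L₀ = lclm(L_f,L_g) in ℚ(x)⟨Dx⟩.
Integrate: L := L₀·Dx.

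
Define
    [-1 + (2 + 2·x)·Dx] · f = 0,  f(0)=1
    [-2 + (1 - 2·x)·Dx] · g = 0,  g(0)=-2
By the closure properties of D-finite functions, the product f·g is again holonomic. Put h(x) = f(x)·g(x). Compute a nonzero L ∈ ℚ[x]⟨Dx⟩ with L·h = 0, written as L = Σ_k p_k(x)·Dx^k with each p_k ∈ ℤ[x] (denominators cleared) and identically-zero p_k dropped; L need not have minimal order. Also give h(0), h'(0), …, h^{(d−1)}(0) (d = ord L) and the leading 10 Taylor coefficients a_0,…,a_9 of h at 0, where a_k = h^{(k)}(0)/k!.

f: a_k = 1, 1/2, -1/8, 1/16, -5/128, 7/256, -21/1024, 33/2048, -429/32768, 715/65536, …
g: a_k = -2, -4, -8, -16, -32, -64, -128, -256, -512, -1024, …
Sym-product of L_f,L_g gives L₀ (≤ ord 1).
L = (5 + 2·x) + (-2 + 2·x + 4·x^2)·Dx  (order 1).
h: a_k = -2, -5, -39/4, -157/8, -2507/64, -10035/128, -80259/512, -321069/1024, -10273779/16384, -41095831/32768, …
ICs: h(0) = -2.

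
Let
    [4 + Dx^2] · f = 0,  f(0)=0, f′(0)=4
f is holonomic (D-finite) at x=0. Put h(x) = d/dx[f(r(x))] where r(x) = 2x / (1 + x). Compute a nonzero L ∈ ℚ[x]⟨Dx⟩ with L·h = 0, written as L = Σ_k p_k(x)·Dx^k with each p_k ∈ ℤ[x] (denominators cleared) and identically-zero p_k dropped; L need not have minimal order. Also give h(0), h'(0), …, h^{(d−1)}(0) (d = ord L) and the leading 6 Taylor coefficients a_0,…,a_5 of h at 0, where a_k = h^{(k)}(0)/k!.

f: a_k = 0, 4, 0, -8/3, 0, 8/15, …
Change of var in L_f (x↦r) gives L₀.
h=h₀': d/dx-closure on L₀ ⇒ L.
L = (22 + 12·x + 6·x^2) + (6 + 18·x + 18·x^2 + 6·x^3)·Dx + (1 + 4·x + 6·x^2 + 4·x^3 + x^4)·Dx^2  (order 2).
h: a_k = 8, -16, -40, 224, -1544/3, 720, …
ICs: h(0) = 8, h′(0) = -16.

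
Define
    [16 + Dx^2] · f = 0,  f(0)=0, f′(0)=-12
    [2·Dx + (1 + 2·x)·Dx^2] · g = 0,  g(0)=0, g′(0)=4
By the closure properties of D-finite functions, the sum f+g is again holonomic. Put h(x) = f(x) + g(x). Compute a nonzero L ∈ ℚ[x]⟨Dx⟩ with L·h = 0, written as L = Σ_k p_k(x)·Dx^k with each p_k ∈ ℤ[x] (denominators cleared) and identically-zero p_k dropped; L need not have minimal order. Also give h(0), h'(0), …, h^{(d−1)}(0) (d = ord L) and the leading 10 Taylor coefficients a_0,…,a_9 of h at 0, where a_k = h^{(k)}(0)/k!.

L = (160 + 256·x + 256·x^2)·Dx + (48 + 224·x + 384·x^2 + 256·x^3)·Dx^2 + (10 + 16·x + 16·x^2)·Dx^3 + (3 + 14·x + 24·x^2 + 16·x^3)·Dx^4  (order 4).
h: a_k = 0, -8, -4, 112/3, -8, -64/5, -64/3, 4864/105, -64, 105472/945, …
ICs: h(0) = 0, h′(0) = -8, h′′(0) = -8, h′′′(0) = 224.

f: a_k = 0, -12, 0, 32, 0, -128/5, 0, 1024/105, 0, -2048/945, …
g: a_k = 0, 4, -4, 16/3, -8, 64/5, -64/3, 256/7, -64, 1024/9, …
f+g: L₀ = lclm(L_f,L_g), ord ≤ 2+2.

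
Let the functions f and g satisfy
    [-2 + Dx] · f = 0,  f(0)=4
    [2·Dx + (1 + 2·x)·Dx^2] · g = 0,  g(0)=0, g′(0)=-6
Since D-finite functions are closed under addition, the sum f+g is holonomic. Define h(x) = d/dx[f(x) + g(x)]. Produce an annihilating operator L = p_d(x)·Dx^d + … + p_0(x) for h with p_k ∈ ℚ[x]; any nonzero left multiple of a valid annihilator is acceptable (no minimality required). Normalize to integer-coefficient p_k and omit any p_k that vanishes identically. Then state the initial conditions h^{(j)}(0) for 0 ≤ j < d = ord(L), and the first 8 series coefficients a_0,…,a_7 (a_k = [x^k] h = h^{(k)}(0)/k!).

f: a_k = 4, 8, 8, 16/3, 8/3, 16/15, 16/45, 32/315, …
g: a_k = 0, -6, 6, -8, 12, -96/5, 32, -384/7, …
h₀=f+g: left-lcm gives L₀, ord ≤ 3.
Derive L from L₀ (diff closure).
L = (-6 - 4·x) + (1 - 4·x - 4·x^2)·Dx + (1 + 3·x + 2·x^2)·Dx^2  (order 2).
h: a_k = 2, 28, -8, 176/3, -272/3, 2912/15, -17248/45, 241984/315, …
ICs: h(0) = 2, h′(0) = 28.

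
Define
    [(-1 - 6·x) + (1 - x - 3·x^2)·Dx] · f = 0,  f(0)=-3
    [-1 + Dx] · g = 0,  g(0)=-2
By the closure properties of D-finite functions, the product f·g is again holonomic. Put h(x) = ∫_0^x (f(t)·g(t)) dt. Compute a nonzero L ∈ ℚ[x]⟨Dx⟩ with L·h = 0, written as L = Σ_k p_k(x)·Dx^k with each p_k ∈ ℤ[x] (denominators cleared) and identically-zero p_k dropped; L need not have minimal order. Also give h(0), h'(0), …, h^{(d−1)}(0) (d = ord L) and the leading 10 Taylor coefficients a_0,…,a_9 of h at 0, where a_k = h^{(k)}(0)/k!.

L = (2 + 5·x - 3·x^2)·Dx + (-1 + x + 3·x^2)·Dx^2  (order 2).
h: a_k = 0, 6, 6, 11, 35/2, 677/20, 3793/60, 106447/840, 850483/3360, 6298165/12096, …
ICs: h(0) = 0, h′(0) = 6.

f: a_k = -3, -3, -12, -21, -57, -120, -291, -651, -1524, -3477, …
g: a_k = -2, -2, -1, -1/3, -1/12, -1/60, -1/360, -1/2520, -1/20160, -1/181440, …
Sym-product of L_f,L_g gives L₀ (≤ ord 1).
∫: right-multiply L₀ by Dx.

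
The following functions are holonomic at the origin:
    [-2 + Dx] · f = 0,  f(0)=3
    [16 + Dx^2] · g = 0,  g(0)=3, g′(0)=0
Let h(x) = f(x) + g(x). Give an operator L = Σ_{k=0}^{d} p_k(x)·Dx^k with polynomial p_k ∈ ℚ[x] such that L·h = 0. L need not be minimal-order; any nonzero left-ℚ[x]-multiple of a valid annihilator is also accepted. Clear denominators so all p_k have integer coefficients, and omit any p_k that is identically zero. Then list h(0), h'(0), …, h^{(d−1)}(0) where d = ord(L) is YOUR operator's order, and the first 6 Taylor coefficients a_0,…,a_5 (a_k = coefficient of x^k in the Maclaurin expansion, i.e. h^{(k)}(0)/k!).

f: a_k = 3, 6, 6, 4, 2, 4/5, …
g: a_k = 3, 0, -24, 0, 32, 0, …
Weyl lclm of L_f,L_g ⇒ L₀ (ord ≤ 3).
L = -32 + 16·Dx - 2·Dx^2 + Dx^3  (order 3).
h: a_k = 6, 6, -18, 4, 34, 4/5, …
ICs: h(0) = 6, h′(0) = 6, h′′(0) = -36.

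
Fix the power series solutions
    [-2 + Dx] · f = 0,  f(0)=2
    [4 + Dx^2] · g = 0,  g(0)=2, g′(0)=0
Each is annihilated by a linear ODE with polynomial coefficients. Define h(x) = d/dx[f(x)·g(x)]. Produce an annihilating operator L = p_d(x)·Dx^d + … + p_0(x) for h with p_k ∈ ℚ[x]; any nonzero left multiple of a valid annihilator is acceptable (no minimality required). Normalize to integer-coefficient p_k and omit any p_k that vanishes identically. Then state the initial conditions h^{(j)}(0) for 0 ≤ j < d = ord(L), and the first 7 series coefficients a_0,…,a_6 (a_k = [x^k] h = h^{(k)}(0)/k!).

f: a_k = 2, 4, 4, 8/3, 4/3, 8/15, 8/45, …
g: a_k = 2, 0, -4, 0, 4/3, 0, -8/45, …
h₀=f·g: eliminate ⇒ L₀, order ≤ 1·2.
h₀' ⇒ L via d/dx closure of L₀.
L = 8 - 4·Dx + Dx^2  (order 2).
h: a_k = 8, 0, -32, -128/3, -64/3, 0, 256/45, …
ICs: h(0) = 8, h′(0) = 0.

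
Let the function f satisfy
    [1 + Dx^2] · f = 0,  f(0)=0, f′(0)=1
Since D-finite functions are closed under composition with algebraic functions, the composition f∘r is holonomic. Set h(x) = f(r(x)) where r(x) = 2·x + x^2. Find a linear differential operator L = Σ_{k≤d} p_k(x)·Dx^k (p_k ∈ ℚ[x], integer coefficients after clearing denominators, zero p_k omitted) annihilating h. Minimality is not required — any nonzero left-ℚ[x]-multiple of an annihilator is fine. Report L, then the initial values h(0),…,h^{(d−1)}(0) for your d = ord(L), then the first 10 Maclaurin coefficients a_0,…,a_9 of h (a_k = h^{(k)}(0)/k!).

f: a_k = 0, 1, 0, -1/6, 0, 1/120, 0, -1/5040, 0, 1/362880, …
h₀=f(r): pull back L_f along r ⇒ L₀.
L = (4 + 12·x + 12·x^2 + 4·x^3) - Dx + (1 + x)·Dx^2  (order 2).
h: a_k = 0, 2, 1, -4/3, -2, -11/15, 1/2, 202/315, 11/45, -551/11340, …
ICs: h(0) = 0, h′(0) = 2.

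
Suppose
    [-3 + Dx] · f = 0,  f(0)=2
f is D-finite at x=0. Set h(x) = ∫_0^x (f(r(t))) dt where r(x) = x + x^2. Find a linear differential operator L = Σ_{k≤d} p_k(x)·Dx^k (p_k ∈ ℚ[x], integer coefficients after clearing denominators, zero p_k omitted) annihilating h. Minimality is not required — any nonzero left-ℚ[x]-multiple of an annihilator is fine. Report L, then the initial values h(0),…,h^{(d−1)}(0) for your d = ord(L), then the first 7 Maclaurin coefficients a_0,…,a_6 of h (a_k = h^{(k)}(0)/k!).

L = (-3 - 6·x)·Dx + Dx^2  (order 2).
h: a_k = 0, 2, 3, 5, 27/4, 171/20, 387/40, …
ICs: h(0) = 0, h′(0) = 2.

f: a_k = 2, 6, 9, 9, 27/4, 81/20, 81/40, …
Change of var in L_f (x↦r) gives L₀.
h=∫h₀ ⇒ L = L₀·Dx.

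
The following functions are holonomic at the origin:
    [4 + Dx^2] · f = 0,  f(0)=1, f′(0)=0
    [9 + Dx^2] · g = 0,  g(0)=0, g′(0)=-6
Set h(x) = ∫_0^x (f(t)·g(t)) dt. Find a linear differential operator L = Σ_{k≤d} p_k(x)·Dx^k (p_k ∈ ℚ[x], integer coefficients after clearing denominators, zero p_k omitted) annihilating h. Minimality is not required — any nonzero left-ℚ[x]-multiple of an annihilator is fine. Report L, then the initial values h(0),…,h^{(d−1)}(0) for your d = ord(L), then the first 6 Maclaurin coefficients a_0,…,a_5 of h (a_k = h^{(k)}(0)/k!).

L = 25·Dx + 26·Dx^3 + Dx^5  (order 5).
h: a_k = 0, 0, -3, 0, 21/4, 0, …
ICs: h(0) = 0, h′(0) = 0, h′′(0) = -6, h′′′(0) = 0, h′′′′(0) = 126.

f: a_k = 1, 0, -2, 0, 2/3, 0, …
g: a_k = 0, -6, 0, 9, 0, -81/20, …
L₀ := L_f ⊗_s L_g (sym. prod.), ord ≤ 4.
∫: right-multiply L₀ by Dx.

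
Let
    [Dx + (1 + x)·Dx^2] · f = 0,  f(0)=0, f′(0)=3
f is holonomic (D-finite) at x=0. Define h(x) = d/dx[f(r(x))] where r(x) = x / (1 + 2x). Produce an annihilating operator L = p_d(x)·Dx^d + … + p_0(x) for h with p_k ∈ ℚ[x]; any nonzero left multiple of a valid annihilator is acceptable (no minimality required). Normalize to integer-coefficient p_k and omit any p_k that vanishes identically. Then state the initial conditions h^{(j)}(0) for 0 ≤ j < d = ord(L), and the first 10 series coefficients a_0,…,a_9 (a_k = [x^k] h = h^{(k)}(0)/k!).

f: a_k = 0, 3, -3/2, 1, -3/4, 3/5, -1/2, 3/7, -3/8, 1/3, …
f∘r: x↦r, Dx↦Dx/r' in L_f ⇒ L₀.
Differentiate: ansatz ord ≤ ord L₀ ⇒ L.
L = (5 + 12·x) + (1 + 5·x + 6·x^2)·Dx  (order 1).
h: a_k = 3, -15, 57, -195, 633, -1995, 6177, -18915, 57513, -174075, …
ICs: h(0) = 3.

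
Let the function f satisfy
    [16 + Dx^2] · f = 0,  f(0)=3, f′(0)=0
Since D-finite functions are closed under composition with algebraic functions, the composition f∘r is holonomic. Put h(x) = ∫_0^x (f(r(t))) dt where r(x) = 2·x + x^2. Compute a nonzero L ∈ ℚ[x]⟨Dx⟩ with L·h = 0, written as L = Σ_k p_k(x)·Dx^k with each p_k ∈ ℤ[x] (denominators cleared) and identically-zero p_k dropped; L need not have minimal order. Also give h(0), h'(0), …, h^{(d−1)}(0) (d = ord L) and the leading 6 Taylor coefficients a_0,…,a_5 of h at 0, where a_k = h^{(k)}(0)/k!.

L = (64 + 192·x + 192·x^2 + 64·x^3)·Dx - Dx^2 + (1 + x)·Dx^3  (order 3).
h: a_k = 0, 3, 0, -32, -24, 488/5, …
ICs: h(0) = 0, h′(0) = 3, h′′(0) = 0.

f: a_k = 3, 0, -24, 0, 32, 0, …
f∘r: x↦r, Dx↦Dx/r' in L_f ⇒ L₀.
h=∫₀ˣh₀: take L = L₀·Dx.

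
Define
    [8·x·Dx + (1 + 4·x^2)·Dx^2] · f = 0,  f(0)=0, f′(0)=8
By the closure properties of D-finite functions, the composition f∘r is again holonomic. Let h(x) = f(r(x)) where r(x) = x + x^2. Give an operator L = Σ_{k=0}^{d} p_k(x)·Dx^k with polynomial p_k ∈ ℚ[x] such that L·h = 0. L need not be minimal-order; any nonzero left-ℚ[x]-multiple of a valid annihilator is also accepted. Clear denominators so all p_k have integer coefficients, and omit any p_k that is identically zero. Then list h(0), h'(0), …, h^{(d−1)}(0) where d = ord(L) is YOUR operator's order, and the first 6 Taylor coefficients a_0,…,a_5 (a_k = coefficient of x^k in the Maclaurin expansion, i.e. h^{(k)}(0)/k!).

L = (-2 + 8·x + 32·x^2 + 48·x^3 + 24·x^4)·Dx + (1 + 2·x + 4·x^2 + 16·x^3 + 20·x^4 + 8·x^5)·Dx^2  (order 2).
h: a_k = 0, 8, 8, -32/3, -32, -32/5, …
ICs: h(0) = 0, h′(0) = 8.

f: a_k = 0, 8, 0, -32/3, 0, 128/5, …
h₀=f(r): pull back L_f along r ⇒ L₀.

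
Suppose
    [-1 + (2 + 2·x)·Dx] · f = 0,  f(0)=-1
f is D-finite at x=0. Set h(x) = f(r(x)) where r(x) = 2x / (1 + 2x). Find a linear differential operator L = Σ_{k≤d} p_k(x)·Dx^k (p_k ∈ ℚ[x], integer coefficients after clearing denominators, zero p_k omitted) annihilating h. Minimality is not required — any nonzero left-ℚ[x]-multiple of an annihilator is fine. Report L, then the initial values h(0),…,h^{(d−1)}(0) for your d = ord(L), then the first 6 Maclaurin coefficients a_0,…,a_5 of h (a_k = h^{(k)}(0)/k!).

L = -1 + (1 + 6·x + 8·x^2)·Dx  (order 1).
h: a_k = -1, -1, 5/2, -13/2, 141/8, -399/8, …
ICs: h(0) = -1.

f: a_k = -1, -1/2, 1/8, -1/16, 5/128, -7/256, …
f∘r: x↦r, Dx↦Dx/r' in L_f ⇒ L₀.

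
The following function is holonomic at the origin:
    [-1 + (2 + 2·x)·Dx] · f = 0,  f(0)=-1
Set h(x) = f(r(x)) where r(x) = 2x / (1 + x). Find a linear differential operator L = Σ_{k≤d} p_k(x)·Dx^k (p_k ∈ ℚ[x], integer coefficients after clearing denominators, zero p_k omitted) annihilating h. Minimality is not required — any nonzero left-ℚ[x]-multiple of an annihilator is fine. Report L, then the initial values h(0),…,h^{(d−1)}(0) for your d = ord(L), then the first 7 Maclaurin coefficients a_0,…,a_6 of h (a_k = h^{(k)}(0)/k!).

L = -1 + (1 + 4·x + 3·x^2)·Dx  (order 1).
h: a_k = -1, -1, 3/2, -5/2, 37/8, -75/8, 327/16, …
ICs: h(0) = -1.

f: a_k = -1, -1/2, 1/8, -1/16, 5/128, -7/256, 21/1024, …
Substitute x→r, Dx→(1/r')Dx; clear ⇒ L₀.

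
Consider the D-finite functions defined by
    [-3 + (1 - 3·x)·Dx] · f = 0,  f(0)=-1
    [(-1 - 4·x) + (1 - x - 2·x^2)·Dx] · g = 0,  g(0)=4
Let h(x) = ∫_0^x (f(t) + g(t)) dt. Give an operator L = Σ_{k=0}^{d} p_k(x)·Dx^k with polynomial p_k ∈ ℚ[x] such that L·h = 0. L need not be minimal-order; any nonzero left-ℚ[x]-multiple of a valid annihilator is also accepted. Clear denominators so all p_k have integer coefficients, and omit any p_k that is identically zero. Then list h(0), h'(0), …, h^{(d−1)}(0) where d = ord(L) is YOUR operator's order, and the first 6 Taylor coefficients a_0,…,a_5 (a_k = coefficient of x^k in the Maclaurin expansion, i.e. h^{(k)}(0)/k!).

L = (-36·x + 36·x^2 - 36·x^3)·Dx + (6 - 6·x - 30·x^2 + 54·x^3 - 72·x^4)·Dx^2 + (-1 + 6·x - 12·x^2 + 8·x^3 + 9·x^4 - 18·x^5)·Dx^3  (order 3).
h: a_k = 0, 3, 1/2, 1, -7/4, -37/5, …
ICs: h(0) = 0, h′(0) = 3, h′′(0) = 1.

f: a_k = -1, -3, -9, -27, -81, -243, …
g: a_k = 4, 4, 12, 20, 44, 84, …
h₀=f+g: left-lcm gives L₀, ord ≤ 2.
h=∫h₀ ⇒ L = L₀·Dx.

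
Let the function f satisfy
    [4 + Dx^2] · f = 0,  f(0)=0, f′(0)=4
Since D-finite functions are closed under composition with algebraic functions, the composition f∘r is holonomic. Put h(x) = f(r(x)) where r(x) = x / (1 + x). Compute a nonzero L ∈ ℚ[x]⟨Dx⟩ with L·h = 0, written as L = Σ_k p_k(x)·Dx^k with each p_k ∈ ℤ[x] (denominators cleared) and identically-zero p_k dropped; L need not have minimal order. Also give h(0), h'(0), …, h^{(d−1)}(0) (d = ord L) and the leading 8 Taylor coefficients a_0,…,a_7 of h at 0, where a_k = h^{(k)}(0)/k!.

f: a_k = 0, 4, 0, -8/3, 0, 8/15, 0, -16/315, …
Substitute x→r, Dx→(1/r')Dx; clear ⇒ L₀.
L = 4 + (2 + 6·x + 6·x^2 + 2·x^3)·Dx + (1 + 4·x + 6·x^2 + 4·x^3 + x^4)·Dx^2  (order 2).
h: a_k = 0, 4, -4, 4/3, 4, -172/15, 20, -8836/315, …
ICs: h(0) = 0, h′(0) = 4.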